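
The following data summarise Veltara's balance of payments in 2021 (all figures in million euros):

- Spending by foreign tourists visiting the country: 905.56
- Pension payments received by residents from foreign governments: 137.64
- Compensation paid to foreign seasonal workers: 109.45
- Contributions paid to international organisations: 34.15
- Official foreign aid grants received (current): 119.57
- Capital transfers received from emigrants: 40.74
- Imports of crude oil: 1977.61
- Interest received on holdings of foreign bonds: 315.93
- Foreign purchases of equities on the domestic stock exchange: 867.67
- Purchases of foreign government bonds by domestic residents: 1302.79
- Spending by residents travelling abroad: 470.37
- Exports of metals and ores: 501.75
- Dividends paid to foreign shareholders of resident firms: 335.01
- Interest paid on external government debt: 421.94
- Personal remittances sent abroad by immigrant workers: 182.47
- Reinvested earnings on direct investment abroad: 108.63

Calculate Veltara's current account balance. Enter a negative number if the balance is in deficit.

-1441.92

Goods: -1977.61 + 501.75 = -1475.86
Services: -470.37 + 905.56 = 435.19
Primary income: -421.94 + 315.93 + 108.63 - 335.01 - 109.45 = -441.84
Secondary income: 119.57 - 34.15 - 182.47 + 137.64 = 40.59
Current account = (-1475.86) + 435.19 + (-441.84) + 40.59 = -1441.92
(Excluded from the current account — capital account: capital transfers received from emigrants 40.74; financial account: foreign purchases of equities on the domestic stock exchange 867.67, purchases of foreign government bonds by domestic residents 1302.79.)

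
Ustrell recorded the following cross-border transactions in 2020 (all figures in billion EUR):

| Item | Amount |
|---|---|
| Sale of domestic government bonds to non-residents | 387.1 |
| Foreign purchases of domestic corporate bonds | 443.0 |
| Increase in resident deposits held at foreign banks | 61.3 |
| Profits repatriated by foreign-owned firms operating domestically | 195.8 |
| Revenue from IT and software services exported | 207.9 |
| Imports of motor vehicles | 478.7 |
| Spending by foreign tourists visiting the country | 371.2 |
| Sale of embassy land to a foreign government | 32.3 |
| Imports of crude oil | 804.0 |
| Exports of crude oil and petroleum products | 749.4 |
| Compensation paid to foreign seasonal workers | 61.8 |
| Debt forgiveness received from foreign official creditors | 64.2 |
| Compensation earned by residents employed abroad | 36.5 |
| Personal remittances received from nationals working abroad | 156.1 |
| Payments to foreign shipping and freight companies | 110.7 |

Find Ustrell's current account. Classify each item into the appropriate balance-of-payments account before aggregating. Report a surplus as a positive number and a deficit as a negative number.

Goods: -478.7 - 804.0 + 749.4 = -533.3
Services: 371.2 + 207.9 - 110.7 = 468.4
Primary income: -195.8 + 36.5 - 61.8 = -221.1
Secondary income: 156.1
Current account = (-533.3) + 468.4 + (-221.1) + 156.1 = -129.9
(Excluded from the current account — financial account: sale of domestic government bonds to non-residents 387.1, foreign purchases of domestic corporate bonds 443.0, increase in resident deposits held at foreign banks 61.3; capital account: sale of embassy land to a foreign government 32.3, debt forgiveness received from foreign official creditors 64.2.)

-129.9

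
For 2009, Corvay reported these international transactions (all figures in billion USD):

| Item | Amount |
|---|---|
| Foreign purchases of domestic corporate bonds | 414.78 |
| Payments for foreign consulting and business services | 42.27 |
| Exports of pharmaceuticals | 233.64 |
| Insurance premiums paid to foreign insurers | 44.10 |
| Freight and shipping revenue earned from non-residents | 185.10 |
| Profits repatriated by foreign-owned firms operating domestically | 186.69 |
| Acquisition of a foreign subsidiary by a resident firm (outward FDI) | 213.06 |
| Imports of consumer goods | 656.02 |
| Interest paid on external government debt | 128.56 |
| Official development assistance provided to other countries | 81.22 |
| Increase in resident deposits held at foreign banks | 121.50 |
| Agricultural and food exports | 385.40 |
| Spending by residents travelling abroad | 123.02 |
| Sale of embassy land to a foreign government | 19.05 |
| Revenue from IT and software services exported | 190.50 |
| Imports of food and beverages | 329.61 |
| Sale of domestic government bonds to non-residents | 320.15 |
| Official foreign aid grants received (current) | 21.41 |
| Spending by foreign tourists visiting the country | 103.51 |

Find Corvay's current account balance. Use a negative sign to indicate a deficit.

-471.93

Goods: -329.61 - 656.02 + 233.64 + 385.40 = -366.59
Services: -42.27 + 185.10 + 103.51 - 123.02 - 44.10 + 190.50 = 269.72
Primary income: -128.56 - 186.69 = -315.25
Secondary income: -81.22 + 21.41 = -59.81
Current account = (-366.59) + 269.72 + (-315.25) + (-59.81) = -471.93
(Excluded from the current account — financial account: foreign purchases of domestic corporate bonds 414.78, acquisition of a foreign subsidiary by a resident firm (outward FDI) 213.06, increase in resident deposits held at foreign banks 121.50, sale of domestic government bonds to non-residents 320.15; capital account: sale of embassy land to a foreign government 19.05.)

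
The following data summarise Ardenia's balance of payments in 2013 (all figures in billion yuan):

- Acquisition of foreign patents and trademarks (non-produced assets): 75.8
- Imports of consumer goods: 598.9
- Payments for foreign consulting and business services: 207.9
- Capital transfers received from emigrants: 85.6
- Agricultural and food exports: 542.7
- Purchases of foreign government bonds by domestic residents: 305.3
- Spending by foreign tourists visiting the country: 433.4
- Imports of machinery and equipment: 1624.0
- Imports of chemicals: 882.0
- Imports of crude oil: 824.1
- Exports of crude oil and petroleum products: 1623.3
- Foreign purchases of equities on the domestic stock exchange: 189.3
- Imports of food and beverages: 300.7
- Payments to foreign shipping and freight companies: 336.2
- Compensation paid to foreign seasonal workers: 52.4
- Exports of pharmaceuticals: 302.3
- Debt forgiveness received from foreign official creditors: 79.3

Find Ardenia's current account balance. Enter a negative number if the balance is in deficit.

-1924.5

Goods: -300.7 + 542.7 + 1623.3 - 824.1 - 598.9 + 302.3 - 1624.0 - 882.0 = -1761.4
Services: -207.9 - 336.2 + 433.4 = -110.7
Primary income: -52.4
Current account = (-1761.4) + (-110.7) + (-52.4) = -1924.5
(Excluded from the current account — capital account: acquisition of foreign patents and trademarks (non-produced assets) 75.8, capital transfers received from emigrants 85.6, debt forgiveness received from foreign official creditors 79.3; financial account: purchases of foreign government bonds by domestic residents 305.3, foreign purchases of equities on the domestic stock exchange 189.3.)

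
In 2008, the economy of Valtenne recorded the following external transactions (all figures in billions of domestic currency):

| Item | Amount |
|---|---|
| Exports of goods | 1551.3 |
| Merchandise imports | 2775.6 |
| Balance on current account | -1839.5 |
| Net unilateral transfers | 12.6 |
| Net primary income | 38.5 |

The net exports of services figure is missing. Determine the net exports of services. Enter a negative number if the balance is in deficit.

-666.3

Current account = goods balance + services balance + net primary income + net secondary income
Sum of the known components = -1173.2
Net exports of services = CA - (known components) = -1839.5 - (-1173.2) = -666.3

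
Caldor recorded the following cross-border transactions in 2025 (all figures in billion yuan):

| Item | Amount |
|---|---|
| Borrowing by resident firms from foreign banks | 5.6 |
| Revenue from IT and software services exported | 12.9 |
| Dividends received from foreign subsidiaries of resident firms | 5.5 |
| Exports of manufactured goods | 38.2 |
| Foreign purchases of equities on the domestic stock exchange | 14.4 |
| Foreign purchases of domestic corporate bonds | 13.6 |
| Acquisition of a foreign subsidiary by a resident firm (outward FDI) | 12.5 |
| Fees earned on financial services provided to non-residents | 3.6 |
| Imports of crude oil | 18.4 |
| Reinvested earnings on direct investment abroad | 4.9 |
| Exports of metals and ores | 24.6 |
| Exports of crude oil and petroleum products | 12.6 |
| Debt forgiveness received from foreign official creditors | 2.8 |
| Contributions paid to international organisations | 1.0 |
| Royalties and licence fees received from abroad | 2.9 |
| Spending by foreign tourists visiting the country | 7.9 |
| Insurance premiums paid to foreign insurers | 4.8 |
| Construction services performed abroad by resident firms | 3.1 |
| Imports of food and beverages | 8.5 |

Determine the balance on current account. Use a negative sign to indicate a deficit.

83.5

Goods: 38.2 + 12.6 - 8.5 + 24.6 - 18.4 = 48.5
Services: 2.9 + 12.9 + 3.6 + 3.1 + 7.9 - 4.8 = 25.6
Primary income: 5.5 + 4.9 = 10.4
Secondary income: -1.0
Current account = 48.5 + 25.6 + 10.4 + (-1.0) = 83.5
(Excluded from the current account — financial account: borrowing by resident firms from foreign banks 5.6, foreign purchases of equities on the domestic stock exchange 14.4, foreign purchases of domestic corporate bonds 13.6, acquisition of a foreign subsidiary by a resident firm (outward FDI) 12.5; capital account: debt forgiveness received from foreign official creditors 2.8.)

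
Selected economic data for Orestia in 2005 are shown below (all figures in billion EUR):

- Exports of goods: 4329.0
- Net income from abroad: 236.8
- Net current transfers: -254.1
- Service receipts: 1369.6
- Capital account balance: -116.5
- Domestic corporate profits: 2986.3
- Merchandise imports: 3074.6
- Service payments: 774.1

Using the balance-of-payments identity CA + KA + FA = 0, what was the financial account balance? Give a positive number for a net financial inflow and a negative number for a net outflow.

-1716.1

Goods balance = 4329.0 - 3074.6 = 1254.4
Services balance = 1369.6 - 774.1 = 595.5
Trade balance (goods + services) = 1254.4 + 595.5 = 1849.9
Net primary income = 236.8
Net secondary income = -254.1
Current account = 1849.9 + 236.8 + (-254.1) = 1832.6
Financial account = -(1832.6 + (-116.5)) = -1716.1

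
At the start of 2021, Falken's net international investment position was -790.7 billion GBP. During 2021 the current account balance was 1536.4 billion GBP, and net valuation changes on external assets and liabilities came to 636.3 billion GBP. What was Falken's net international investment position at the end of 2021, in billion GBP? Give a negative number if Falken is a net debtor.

1382.0

Change in NIIP = current account + net valuation change = 1536.4 + 636.3 = 2172.7
End-of-year NIIP = -790.7 + 2172.7 = 1382.0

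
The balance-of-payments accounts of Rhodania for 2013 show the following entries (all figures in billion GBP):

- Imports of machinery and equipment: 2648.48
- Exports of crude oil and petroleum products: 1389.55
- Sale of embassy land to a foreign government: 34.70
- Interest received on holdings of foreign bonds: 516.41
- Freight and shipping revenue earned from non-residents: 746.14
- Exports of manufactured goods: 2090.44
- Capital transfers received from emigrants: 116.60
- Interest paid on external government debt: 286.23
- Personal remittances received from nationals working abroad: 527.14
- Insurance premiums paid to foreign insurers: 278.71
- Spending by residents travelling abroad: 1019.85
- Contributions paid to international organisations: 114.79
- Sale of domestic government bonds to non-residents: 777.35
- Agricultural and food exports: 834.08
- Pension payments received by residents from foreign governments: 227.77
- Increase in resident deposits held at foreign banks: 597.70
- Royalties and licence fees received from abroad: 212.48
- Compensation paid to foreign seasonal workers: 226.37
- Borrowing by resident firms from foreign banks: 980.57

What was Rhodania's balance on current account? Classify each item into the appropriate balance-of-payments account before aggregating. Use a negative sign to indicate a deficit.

1969.58

Goods: -2648.48 + 1389.55 + 834.08 + 2090.44 = 1665.59
Services: 746.14 + 212.48 - 278.71 - 1019.85 = -339.94
Primary income: -226.37 - 286.23 + 516.41 = 3.81
Secondary income: 527.14 + 227.77 - 114.79 = 640.12
Current account = 1665.59 + (-339.94) + 3.81 + 640.12 = 1969.58
(Excluded from the current account — capital account: sale of embassy land to a foreign government 34.70, capital transfers received from emigrants 116.60; financial account: sale of domestic government bonds to non-residents 777.35, increase in resident deposits held at foreign banks 597.70, borrowing by resident firms from foreign banks 980.57.)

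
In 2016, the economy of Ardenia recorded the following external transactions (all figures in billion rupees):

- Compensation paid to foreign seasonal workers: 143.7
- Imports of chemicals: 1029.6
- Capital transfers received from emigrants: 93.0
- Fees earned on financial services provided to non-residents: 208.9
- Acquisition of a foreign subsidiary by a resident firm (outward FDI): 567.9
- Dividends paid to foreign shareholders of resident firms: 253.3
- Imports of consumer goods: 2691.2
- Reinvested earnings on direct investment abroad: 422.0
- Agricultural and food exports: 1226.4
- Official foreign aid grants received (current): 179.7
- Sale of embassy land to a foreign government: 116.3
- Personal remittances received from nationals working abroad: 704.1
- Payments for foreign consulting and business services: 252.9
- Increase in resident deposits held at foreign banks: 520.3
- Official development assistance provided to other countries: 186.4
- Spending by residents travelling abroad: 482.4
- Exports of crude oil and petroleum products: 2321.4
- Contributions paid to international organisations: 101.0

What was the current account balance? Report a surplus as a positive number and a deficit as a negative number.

-78.0

Goods: -2691.2 - 1029.6 + 1226.4 + 2321.4 = -173.0
Services: 208.9 - 482.4 - 252.9 = -526.4
Primary income: 422.0 - 253.3 - 143.7 = 25.0
Secondary income: 179.7 - 186.4 - 101.0 + 704.1 = 596.4
Current account = (-173.0) + (-526.4) + 25.0 + 596.4 = -78.0
(Excluded from the current account — capital account: capital transfers received from emigrants 93.0, sale of embassy land to a foreign government 116.3; financial account: acquisition of a foreign subsidiary by a resident firm (outward FDI) 567.9, increase in resident deposits held at foreign banks 520.3.)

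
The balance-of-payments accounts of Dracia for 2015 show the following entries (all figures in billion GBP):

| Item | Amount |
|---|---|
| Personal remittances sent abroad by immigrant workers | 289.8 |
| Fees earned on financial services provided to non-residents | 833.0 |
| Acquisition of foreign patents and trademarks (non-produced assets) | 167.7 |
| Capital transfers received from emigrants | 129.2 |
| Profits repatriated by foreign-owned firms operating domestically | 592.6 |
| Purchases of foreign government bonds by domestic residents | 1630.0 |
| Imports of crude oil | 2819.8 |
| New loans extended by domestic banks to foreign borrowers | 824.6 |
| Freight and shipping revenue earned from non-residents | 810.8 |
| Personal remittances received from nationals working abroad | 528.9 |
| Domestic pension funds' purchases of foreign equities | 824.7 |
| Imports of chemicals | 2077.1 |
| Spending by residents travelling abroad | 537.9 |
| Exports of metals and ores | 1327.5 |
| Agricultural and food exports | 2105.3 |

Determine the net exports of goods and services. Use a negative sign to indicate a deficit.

-358.2

Goods: -2077.1 - 2819.8 + 2105.3 + 1327.5 = -1464.1
Services: -537.9 + 833.0 + 810.8 = 1105.9
Trade balance = -1464.1 + 1105.9 = -358.2
(Excluded from the trade balance — secondary income: personal remittances sent abroad by immigrant workers 289.8, personal remittances received from nationals working abroad 528.9; capital account: acquisition of foreign patents and trademarks (non-produced assets) 167.7, capital transfers received from emigrants 129.2; primary income: profits repatriated by foreign-owned firms operating domestically 592.6; financial account: purchases of foreign government bonds by domestic residents 1630.0, new loans extended by domestic banks to foreign borrowers 824.6, domestic pension funds' purchases of foreign equities 824.7.)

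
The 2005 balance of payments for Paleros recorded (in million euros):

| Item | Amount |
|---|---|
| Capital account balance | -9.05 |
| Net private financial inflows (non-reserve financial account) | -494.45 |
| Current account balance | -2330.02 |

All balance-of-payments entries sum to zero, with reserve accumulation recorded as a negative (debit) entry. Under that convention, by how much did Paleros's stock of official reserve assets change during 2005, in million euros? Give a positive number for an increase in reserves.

Official reserve transactions balance = -((-2330.02) + (-9.05) + (-494.45)) = 2833.52
An accumulation of reserves is recorded as a debit (negative entry), so the change in the stock of reserves is the negative of that balance.
Change in official reserves = -(2833.52) = -2833.52

-2833.52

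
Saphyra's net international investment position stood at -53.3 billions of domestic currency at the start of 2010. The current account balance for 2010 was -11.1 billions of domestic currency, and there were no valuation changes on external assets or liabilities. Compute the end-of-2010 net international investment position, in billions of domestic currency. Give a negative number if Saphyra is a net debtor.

-64.4

With no valuation effects, change in NIIP = current account = -11.1
End-of-year NIIP = -53.3 + (-11.1) = -64.4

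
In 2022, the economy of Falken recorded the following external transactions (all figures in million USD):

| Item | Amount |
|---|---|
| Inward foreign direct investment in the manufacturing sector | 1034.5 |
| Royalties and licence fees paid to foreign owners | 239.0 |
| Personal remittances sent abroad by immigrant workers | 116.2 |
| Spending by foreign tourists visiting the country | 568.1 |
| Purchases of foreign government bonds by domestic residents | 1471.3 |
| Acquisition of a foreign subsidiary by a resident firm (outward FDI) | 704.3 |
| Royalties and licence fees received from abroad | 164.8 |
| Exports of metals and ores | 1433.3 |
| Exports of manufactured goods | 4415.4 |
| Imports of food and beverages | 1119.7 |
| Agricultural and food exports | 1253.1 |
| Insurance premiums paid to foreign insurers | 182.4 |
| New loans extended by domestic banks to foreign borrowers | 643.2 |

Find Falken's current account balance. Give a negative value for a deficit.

6177.4

Goods: 1253.1 + 1433.3 + 4415.4 - 1119.7 = 5982.1
Services: 568.1 - 182.4 - 239.0 + 164.8 = 311.5
Secondary income: -116.2
Current account = 5982.1 + 311.5 + (-116.2) = 6177.4
(Excluded from the current account — financial account: inward foreign direct investment in the manufacturing sector 1034.5, purchases of foreign government bonds by domestic residents 1471.3, acquisition of a foreign subsidiary by a resident firm (outward FDI) 704.3, new loans extended by domestic banks to foreign borrowers 643.2.)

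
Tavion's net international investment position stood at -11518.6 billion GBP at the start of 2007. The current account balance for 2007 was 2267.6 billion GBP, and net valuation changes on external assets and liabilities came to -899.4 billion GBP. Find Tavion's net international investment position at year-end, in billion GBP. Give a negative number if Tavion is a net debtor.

Change in NIIP = current account + net valuation change = 2267.6 + (-899.4) = 1368.2
End-of-year NIIP = -11518.6 + 1368.2 = -10150.4

-10150.4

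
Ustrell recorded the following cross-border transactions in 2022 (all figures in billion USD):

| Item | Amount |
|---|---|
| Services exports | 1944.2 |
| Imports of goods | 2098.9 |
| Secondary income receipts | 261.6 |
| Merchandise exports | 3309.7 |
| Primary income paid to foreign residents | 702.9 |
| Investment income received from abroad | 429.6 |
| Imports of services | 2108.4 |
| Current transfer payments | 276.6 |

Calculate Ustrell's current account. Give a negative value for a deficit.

Goods balance = 3309.7 - 2098.9 = 1210.8
Services balance = 1944.2 - 2108.4 = -164.2
Trade balance (goods + services) = 1210.8 + (-164.2) = 1046.6
Net primary income = 429.6 - 702.9 = -273.3
Net secondary income = 261.6 - 276.6 = -15.0
Current account = 1046.6 + (-273.3) + (-15.0) = 758.3

758.3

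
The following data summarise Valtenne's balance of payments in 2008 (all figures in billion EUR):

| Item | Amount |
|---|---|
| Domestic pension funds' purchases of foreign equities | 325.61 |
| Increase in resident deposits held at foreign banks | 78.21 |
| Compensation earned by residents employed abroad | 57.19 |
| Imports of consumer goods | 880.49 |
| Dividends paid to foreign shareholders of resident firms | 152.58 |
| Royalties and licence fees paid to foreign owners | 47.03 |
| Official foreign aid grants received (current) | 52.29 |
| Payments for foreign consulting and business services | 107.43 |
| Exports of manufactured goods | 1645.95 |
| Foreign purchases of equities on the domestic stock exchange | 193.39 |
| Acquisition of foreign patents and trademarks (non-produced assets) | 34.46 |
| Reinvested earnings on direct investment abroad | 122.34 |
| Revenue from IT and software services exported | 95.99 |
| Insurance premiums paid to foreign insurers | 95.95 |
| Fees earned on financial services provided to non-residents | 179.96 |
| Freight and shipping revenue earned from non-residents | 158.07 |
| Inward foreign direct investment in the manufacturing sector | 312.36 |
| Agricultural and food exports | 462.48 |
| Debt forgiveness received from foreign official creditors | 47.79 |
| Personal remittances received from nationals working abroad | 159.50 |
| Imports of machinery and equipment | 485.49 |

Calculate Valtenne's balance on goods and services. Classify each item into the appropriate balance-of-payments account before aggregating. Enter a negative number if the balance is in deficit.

Goods: 1645.95 - 880.49 - 485.49 + 462.48 = 742.45
Services: -95.95 + 95.99 + 158.07 - 107.43 + 179.96 - 47.03 = 183.61
Trade balance = 742.45 + 183.61 = 926.06
(Excluded from the trade balance — financial account: domestic pension funds' purchases of foreign equities 325.61, increase in resident deposits held at foreign banks 78.21, foreign purchases of equities on the domestic stock exchange 193.39, inward foreign direct investment in the manufacturing sector 312.36; primary income: compensation earned by residents employed abroad 57.19, dividends paid to foreign shareholders of resident firms 152.58, reinvested earnings on direct investment abroad 122.34; secondary income: official foreign aid grants received (current) 52.29, personal remittances received from nationals working abroad 159.50; capital account: acquisition of foreign patents and trademarks (non-produced assets) 34.46, debt forgiveness received from foreign official creditors 47.79.)

926.06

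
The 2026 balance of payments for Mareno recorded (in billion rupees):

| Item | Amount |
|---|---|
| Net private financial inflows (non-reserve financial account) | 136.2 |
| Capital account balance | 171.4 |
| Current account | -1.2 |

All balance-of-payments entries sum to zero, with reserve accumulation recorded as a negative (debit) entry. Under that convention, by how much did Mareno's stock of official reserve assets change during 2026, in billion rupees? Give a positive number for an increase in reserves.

306.4

Official reserve transactions balance = -((-1.2) + 171.4 + 136.2) = -306.4
An accumulation of reserves is recorded as a debit (negative entry), so the change in the stock of reserves is the negative of that balance.
Change in official reserves = -(-306.4) = 306.4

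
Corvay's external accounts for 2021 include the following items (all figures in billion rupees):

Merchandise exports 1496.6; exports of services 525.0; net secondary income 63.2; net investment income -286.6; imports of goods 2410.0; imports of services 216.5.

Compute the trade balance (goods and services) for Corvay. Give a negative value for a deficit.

-604.9

Goods balance = 1496.6 - 2410.0 = -913.4
Services balance = 525.0 - 216.5 = 308.5
Trade balance (goods + services) = -913.4 + 308.5 = -604.9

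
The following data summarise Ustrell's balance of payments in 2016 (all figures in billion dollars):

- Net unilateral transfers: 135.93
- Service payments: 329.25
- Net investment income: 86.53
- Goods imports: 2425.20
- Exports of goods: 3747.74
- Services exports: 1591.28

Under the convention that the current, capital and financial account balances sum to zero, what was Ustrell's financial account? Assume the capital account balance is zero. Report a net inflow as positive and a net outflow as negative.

Goods balance = 3747.74 - 2425.20 = 1322.54
Services balance = 1591.28 - 329.25 = 1262.03
Trade balance (goods + services) = 1322.54 + 1262.03 = 2584.57
Net primary income = 86.53
Net secondary income = 135.93
Current account = 2584.57 + 86.53 + 135.93 = 2807.03
Financial account = -(2807.03) = -2807.03

-2807.03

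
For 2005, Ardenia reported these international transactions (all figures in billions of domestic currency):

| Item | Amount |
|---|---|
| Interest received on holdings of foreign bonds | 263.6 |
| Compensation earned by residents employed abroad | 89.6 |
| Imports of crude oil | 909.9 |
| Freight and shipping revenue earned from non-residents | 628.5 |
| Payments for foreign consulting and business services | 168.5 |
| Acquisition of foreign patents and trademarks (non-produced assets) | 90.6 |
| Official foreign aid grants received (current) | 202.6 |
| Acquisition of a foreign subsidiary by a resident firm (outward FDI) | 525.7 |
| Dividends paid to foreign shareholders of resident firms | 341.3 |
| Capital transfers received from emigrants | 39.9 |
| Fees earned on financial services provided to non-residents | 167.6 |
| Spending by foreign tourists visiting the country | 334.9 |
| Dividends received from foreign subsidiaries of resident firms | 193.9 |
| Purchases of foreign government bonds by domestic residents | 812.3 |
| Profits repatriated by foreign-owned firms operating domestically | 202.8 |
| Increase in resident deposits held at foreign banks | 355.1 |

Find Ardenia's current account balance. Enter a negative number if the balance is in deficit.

Goods: -909.9
Services: 167.6 + 628.5 - 168.5 + 334.9 = 962.5
Primary income: -202.8 + 263.6 + 193.9 + 89.6 - 341.3 = 3.0
Secondary income: 202.6
Current account = (-909.9) + 962.5 + 3.0 + 202.6 = 258.2
(Excluded from the current account — capital account: acquisition of foreign patents and trademarks (non-produced assets) 90.6, capital transfers received from emigrants 39.9; financial account: acquisition of a foreign subsidiary by a resident firm (outward FDI) 525.7, purchases of foreign government bonds by domestic residents 812.3, increase in resident deposits held at foreign banks 355.1.)

258.2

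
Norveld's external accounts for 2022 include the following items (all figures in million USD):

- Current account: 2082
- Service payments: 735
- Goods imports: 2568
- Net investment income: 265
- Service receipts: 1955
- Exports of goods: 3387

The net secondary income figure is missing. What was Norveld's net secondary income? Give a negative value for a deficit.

-222

Current account = goods balance + services balance + net primary income + net secondary income
Sum of the known components = 2304
Net secondary income = CA - (known components) = 2082 - 2304 = -222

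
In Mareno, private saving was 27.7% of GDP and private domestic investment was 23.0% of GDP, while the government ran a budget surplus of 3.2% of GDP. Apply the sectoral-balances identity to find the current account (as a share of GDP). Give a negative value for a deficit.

By the sectoral-balances identity, CA = (S_private - I) + (T - G).
Private balance = 27.7 - 23.0 = 4.7
Government balance (T - G) = 3.2
CA = 4.7 + 3.2 = 7.9

7.9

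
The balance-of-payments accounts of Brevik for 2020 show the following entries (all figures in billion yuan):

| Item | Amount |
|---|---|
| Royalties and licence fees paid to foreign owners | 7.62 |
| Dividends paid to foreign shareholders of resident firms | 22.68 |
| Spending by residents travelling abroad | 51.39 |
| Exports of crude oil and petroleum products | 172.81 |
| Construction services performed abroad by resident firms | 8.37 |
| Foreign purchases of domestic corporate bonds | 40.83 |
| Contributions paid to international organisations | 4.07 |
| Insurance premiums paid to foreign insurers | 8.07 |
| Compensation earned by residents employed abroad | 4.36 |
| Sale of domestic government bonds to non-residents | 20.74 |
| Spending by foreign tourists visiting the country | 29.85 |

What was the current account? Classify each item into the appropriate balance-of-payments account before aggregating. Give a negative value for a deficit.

121.56

Goods: 172.81
Services: -8.07 - 51.39 + 29.85 + 8.37 - 7.62 = -28.86
Primary income: 4.36 - 22.68 = -18.32
Secondary income: -4.07
Current account = 172.81 + (-28.86) + (-18.32) + (-4.07) = 121.56
(Excluded from the current account — financial account: foreign purchases of domestic corporate bonds 40.83, sale of domestic government bonds to non-residents 20.74.)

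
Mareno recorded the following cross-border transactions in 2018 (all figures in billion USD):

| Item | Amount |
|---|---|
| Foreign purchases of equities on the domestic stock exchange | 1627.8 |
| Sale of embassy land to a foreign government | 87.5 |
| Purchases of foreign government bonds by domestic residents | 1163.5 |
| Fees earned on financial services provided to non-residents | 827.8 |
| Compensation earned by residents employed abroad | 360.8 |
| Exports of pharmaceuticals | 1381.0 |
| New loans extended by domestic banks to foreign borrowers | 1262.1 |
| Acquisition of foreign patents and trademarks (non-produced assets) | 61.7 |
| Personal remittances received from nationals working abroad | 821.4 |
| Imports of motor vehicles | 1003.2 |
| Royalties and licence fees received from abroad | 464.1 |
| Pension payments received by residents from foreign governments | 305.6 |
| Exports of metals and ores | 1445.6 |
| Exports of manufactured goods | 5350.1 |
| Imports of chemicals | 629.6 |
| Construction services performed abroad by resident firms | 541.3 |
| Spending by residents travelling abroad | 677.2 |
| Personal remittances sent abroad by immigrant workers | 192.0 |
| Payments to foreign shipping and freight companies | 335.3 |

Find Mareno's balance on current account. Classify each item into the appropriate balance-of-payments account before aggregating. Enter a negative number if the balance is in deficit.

8660.4

Goods: -1003.2 + 5350.1 + 1445.6 + 1381.0 - 629.6 = 6543.9
Services: 827.8 - 335.3 - 677.2 + 541.3 + 464.1 = 820.7
Primary income: 360.8
Secondary income: 821.4 - 192.0 + 305.6 = 935.0
Current account = 6543.9 + 820.7 + 360.8 + 935.0 = 8660.4
(Excluded from the current account — financial account: foreign purchases of equities on the domestic stock exchange 1627.8, purchases of foreign government bonds by domestic residents 1163.5, new loans extended by domestic banks to foreign borrowers 1262.1; capital account: sale of embassy land to a foreign government 87.5, acquisition of foreign patents and trademarks (non-produced assets) 61.7.)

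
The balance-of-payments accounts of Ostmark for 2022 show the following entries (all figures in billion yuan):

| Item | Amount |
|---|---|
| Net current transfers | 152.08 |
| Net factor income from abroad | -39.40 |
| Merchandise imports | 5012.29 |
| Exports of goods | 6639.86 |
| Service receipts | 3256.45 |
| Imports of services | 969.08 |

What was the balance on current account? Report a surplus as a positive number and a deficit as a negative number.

4027.62

Goods balance = 6639.86 - 5012.29 = 1627.57
Services balance = 3256.45 - 969.08 = 2287.37
Trade balance (goods + services) = 1627.57 + 2287.37 = 3914.94
Net primary income = -39.40
Net secondary income = 152.08
Current account = 3914.94 + (-39.40) + 152.08 = 4027.62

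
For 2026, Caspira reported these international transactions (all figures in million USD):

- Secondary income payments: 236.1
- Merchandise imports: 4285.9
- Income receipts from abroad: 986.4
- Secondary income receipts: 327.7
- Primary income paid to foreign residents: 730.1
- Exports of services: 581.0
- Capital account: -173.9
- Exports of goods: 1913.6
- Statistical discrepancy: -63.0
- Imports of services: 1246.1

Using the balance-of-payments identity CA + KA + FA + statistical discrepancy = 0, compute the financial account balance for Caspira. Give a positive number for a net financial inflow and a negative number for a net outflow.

Goods balance = 1913.6 - 4285.9 = -2372.3
Services balance = 581.0 - 1246.1 = -665.1
Trade balance (goods + services) = -2372.3 + (-665.1) = -3037.4
Net primary income = 986.4 - 730.1 = 256.3
Net secondary income = 327.7 - 236.1 = 91.6
Current account = -3037.4 + 256.3 + 91.6 = -2689.5
Financial account = -(-2689.5 + (-173.9) + (-63.0)) = 2926.4

2926.4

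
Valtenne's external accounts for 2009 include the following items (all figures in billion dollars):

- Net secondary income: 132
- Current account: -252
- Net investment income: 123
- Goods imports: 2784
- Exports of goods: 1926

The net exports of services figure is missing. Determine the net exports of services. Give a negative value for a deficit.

351

Current account = goods balance + services balance + net primary income + net secondary income
Sum of the known components = -603
Net exports of services = CA - (known components) = -252 - (-603) = 351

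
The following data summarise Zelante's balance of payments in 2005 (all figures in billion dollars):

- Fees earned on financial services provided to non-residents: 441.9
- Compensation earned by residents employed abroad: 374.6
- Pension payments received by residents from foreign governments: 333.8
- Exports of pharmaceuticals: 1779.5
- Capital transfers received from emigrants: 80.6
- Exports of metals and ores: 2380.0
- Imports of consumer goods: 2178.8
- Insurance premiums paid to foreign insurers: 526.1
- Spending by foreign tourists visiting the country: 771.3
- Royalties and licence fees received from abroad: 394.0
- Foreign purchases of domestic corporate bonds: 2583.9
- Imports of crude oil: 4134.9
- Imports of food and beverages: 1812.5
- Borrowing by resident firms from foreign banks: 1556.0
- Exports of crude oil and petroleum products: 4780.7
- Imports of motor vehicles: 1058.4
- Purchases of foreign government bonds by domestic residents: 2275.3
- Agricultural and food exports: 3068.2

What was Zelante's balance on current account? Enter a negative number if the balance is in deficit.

4613.3

Goods: -4134.9 + 3068.2 + 1779.5 - 1058.4 + 2380.0 - 2178.8 - 1812.5 + 4780.7 = 2823.8
Services: -526.1 + 771.3 + 441.9 + 394.0 = 1081.1
Primary income: 374.6
Secondary income: 333.8
Current account = 2823.8 + 1081.1 + 374.6 + 333.8 = 4613.3
(Excluded from the current account — capital account: capital transfers received from emigrants 80.6; financial account: foreign purchases of domestic corporate bonds 2583.9, borrowing by resident firms from foreign banks 1556.0, purchases of foreign government bonds by domestic residents 2275.3.)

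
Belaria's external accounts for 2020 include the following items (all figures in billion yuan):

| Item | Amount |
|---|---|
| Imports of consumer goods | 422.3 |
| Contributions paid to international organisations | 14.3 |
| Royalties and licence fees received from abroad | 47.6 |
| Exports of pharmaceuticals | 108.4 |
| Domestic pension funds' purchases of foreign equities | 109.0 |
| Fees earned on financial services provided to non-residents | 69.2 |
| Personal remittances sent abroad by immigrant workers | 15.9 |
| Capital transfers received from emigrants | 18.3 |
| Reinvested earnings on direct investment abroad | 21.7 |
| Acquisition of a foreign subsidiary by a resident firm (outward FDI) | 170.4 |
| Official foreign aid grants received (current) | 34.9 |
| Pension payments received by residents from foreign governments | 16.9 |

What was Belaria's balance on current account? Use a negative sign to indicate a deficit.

Goods: -422.3 + 108.4 = -313.9
Services: 69.2 + 47.6 = 116.8
Primary income: 21.7
Secondary income: -14.3 + 34.9 - 15.9 + 16.9 = 21.6
Current account = (-313.9) + 116.8 + 21.7 + 21.6 = -153.8
(Excluded from the current account — financial account: domestic pension funds' purchases of foreign equities 109.0, acquisition of a foreign subsidiary by a resident firm (outward FDI) 170.4; capital account: capital transfers received from emigrants 18.3.)

-153.8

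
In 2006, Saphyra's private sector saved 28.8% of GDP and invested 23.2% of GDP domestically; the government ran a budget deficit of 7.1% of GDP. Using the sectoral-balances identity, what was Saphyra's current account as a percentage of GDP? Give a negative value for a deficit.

By the sectoral-balances identity, CA = (S_private - I) + (T - G).
Private balance = 28.8 - 23.2 = 5.6
Government balance (T - G) = -7.1
CA = 5.6 + (-7.1) = -1.5

-1.5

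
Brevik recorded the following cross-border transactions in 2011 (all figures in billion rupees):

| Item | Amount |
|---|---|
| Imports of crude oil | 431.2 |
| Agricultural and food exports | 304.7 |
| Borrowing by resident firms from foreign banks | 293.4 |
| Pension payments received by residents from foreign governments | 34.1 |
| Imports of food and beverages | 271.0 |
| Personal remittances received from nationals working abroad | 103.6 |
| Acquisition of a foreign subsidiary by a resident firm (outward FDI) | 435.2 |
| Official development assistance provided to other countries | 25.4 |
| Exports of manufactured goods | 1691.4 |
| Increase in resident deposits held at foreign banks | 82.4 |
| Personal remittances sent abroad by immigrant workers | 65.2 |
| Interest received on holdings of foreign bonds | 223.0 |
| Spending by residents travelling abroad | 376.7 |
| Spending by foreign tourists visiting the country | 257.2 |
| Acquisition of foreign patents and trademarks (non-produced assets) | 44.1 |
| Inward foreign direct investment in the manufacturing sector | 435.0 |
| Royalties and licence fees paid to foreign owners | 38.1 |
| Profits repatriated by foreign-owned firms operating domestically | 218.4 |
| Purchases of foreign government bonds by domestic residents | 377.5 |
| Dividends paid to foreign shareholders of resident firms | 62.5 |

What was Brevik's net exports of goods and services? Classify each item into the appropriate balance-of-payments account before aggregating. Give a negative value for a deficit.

Goods: -271.0 + 1691.4 + 304.7 - 431.2 = 1293.9
Services: -38.1 + 257.2 - 376.7 = -157.6
Trade balance = 1293.9 + (-157.6) = 1136.3
(Excluded from the trade balance — financial account: borrowing by resident firms from foreign banks 293.4, acquisition of a foreign subsidiary by a resident firm (outward FDI) 435.2, increase in resident deposits held at foreign banks 82.4, inward foreign direct investment in the manufacturing sector 435.0, purchases of foreign government bonds by domestic residents 377.5; secondary income: pension payments received by residents from foreign governments 34.1, personal remittances received from nationals working abroad 103.6, official development assistance provided to other countries 25.4, personal remittances sent abroad by immigrant workers 65.2; primary income: interest received on holdings of foreign bonds 223.0, profits repatriated by foreign-owned firms operating domestically 218.4, dividends paid to foreign shareholders of resident firms 62.5; capital account: acquisition of foreign patents and trademarks (non-produced assets) 44.1.)

1136.3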